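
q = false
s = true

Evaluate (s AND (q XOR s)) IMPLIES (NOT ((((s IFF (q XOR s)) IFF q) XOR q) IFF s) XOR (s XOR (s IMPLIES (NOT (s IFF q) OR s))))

Substituting q=false, s=true:
q XOR s = false XOR true = true
s AND (q XOR s) = true AND true = true
q XOR s = false XOR true = true
s IFF (q XOR s) = true IFF true = true
(s IFF (q XOR s)) IFF q = true IFF false = false
((s IFF (q XOR s)) IFF q) XOR q = false XOR false = false
(((s IFF (q XOR s)) IFF q) XOR q) IFF s = false IFF true = false
NOT ((((s IFF (q XOR s)) IFF q) XOR q) IFF s) = NOT false = true
s IFF q = true IFF false = false
NOT (s IFF q) = NOT false = true
NOT (s IFF q) OR s = true OR true = true
s IMPLIES (NOT (s IFF q) OR s) = true IMPLIES true = true
s XOR (s IMPLIES (NOT (s IFF q) OR s)) = true XOR true = false
NOT ((((s IFF (q XOR s)) IFF q) XOR q) IFF s) XOR (s XOR (s IMPLIES (NOT (s IFF q) OR s))) = true XOR false = true
(s AND (q XOR s)) IMPLIES (NOT ((((s IFF (q XOR s)) IFF q) XOR q) IFF s) XOR (s XOR (s IMPLIES (NOT (s IFF q) OR s)))) = true IMPLIES true = true

true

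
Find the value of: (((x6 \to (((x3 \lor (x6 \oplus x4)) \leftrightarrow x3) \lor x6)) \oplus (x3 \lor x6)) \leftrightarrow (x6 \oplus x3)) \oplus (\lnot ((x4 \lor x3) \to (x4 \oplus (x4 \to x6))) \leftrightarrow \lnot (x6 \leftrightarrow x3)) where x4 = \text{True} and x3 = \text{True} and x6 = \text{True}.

\text{True}

x6 \oplus x4 = \text{True} \oplus \text{True} = \text{False}
x3 \lor (x6 \oplus x4) = \text{True} \lor \text{False} = \text{True}
(x3 \lor (x6 \oplus x4)) \leftrightarrow x3 = \text{True} \leftrightarrow \text{True} = \text{True}
((x3 \lor (x6 \oplus x4)) \leftrightarrow x3) \lor x6 = \text{True} \lor \text{True} = \text{True}
x6 \to (((x3 \lor (x6 \oplus x4)) \leftrightarrow x3) \lor x6) = \text{True} \to \text{True} = \text{True}
x3 \lor x6 = \text{True} \lor \text{True} = \text{True}
(x6 \to (((x3 \lor (x6 \oplus x4)) \leftrightarrow x3) \lor x6)) \oplus (x3 \lor x6) = \text{True} \oplus \text{True} = \text{False}
x6 \oplus x3 = \text{True} \oplus \text{True} = \text{False}
((x6 \to (((x3 \lor (x6 \oplus x4)) \leftrightarrow x3) \lor x6)) \oplus (x3 \lor x6)) \leftrightarrow (x6 \oplus x3) = \text{False} \leftrightarrow \text{False} = \text{True}
x4 \lor x3 = \text{True} \lor \text{True} = \text{True}
x4 \to x6 = \text{True} \to \text{True} = \text{True}
x4 \oplus (x4 \to x6) = \text{True} \oplus \text{True} = \text{False}
(x4 \lor x3) \to (x4 \oplus (x4 \to x6)) = \text{True} \to \text{False} = \text{False}
\lnot ((x4 \lor x3) \to (x4 \oplus (x4 \to x6))) = \lnot \text{False} = \text{True}
x6 \leftrightarrow x3 = \text{True} \leftrightarrow \text{True} = \text{True}
\lnot (x6 \leftrightarrow x3) = \lnot \text{True} = \text{False}
\lnot ((x4 \lor x3) \to (x4 \oplus (x4 \to x6))) \leftrightarrow \lnot (x6 \leftrightarrow x3) = \text{True} \leftrightarrow \text{False} = \text{False}
(((x6 \to (((x3 \lor (x6 \oplus x4)) \leftrightarrow x3) \lor x6)) \oplus (x3 \lor x6)) \leftrightarrow (x6 \oplus x3)) \oplus (\lnot ((x4 \lor x3) \to (x4 \oplus (x4 \to x6))) \leftrightarrow \lnot (x6 \leftrightarrow x3)) = \text{True} \oplus \text{False} = \text{True}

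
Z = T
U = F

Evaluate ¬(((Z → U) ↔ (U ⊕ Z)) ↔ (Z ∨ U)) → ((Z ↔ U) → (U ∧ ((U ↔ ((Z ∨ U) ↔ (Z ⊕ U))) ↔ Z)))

Substituting Z=T, U=F:
Z → U = T → F = F
U ⊕ Z = F ⊕ T = T
(Z → U) ↔ (U ⊕ Z) = F ↔ T = F
Z ∨ U = T ∨ F = T
((Z → U) ↔ (U ⊕ Z)) ↔ (Z ∨ U) = F ↔ T = F
¬(((Z → U) ↔ (U ⊕ Z)) ↔ (Z ∨ U)) = ¬F = T
Z ↔ U = T ↔ F = F
Z ∨ U = T ∨ F = T
Z ⊕ U = T ⊕ F = T
(Z ∨ U) ↔ (Z ⊕ U) = T ↔ T = T
U ↔ ((Z ∨ U) ↔ (Z ⊕ U)) = F ↔ T = F
(U ↔ ((Z ∨ U) ↔ (Z ⊕ U))) ↔ Z = F ↔ T = F
U ∧ ((U ↔ ((Z ∨ U) ↔ (Z ⊕ U))) ↔ Z) = F ∧ F = F
(Z ↔ U) → (U ∧ ((U ↔ ((Z ∨ U) ↔ (Z ⊕ U))) ↔ Z)) = F → F = T
¬(((Z → U) ↔ (U ⊕ Z)) ↔ (Z ∨ U)) → ((Z ↔ U) → (U ∧ ((U ↔ ((Z ∨ U) ↔ (Z ⊕ U))) ↔ Z))) = T → T = T

T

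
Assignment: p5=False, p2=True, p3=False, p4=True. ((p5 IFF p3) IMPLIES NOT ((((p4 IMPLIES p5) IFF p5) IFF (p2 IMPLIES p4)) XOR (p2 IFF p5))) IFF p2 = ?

False

p5 IFF p3 = False IFF False = True
p4 IMPLIES p5 = True IMPLIES False = False
(p4 IMPLIES p5) IFF p5 = False IFF False = True
p2 IMPLIES p4 = True IMPLIES True = True
((p4 IMPLIES p5) IFF p5) IFF (p2 IMPLIES p4) = True IFF True = True
p2 IFF p5 = True IFF False = False
(((p4 IMPLIES p5) IFF p5) IFF (p2 IMPLIES p4)) XOR (p2 IFF p5) = True XOR False = True
NOT ((((p4 IMPLIES p5) IFF p5) IFF (p2 IMPLIES p4)) XOR (p2 IFF p5)) = NOT True = False
(p5 IFF p3) IMPLIES NOT ((((p4 IMPLIES p5) IFF p5) IFF (p2 IMPLIES p4)) XOR (p2 IFF p5)) = True IMPLIES False = False
((p5 IFF p3) IMPLIES NOT ((((p4 IMPLIES p5) IFF p5) IFF (p2 IMPLIES p4)) XOR (p2 IFF p5))) IFF p2 = False IFF True = False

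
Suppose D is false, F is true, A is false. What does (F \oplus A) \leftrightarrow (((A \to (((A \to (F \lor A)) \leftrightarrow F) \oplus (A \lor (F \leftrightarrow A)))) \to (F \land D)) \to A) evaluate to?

F \oplus A = \text{True} \oplus \text{False} = \text{True}
F \lor A = \text{True} \lor \text{False} = \text{True}
A \to (F \lor A) = \text{False} \to \text{True} = \text{True}
(A \to (F \lor A)) \leftrightarrow F = \text{True} \leftrightarrow \text{True} = \text{True}
F \leftrightarrow A = \text{True} \leftrightarrow \text{False} = \text{False}
A \lor (F \leftrightarrow A) = \text{False} \lor \text{False} = \text{False}
((A \to (F \lor A)) \leftrightarrow F) \oplus (A \lor (F \leftrightarrow A)) = \text{True} \oplus \text{False} = \text{True}
A \to (((A \to (F \lor A)) \leftrightarrow F) \oplus (A \lor (F \leftrightarrow A))) = \text{False} \to \text{True} = \text{True}
F \land D = \text{True} \land \text{False} = \text{False}
(A \to (((A \to (F \lor A)) \leftrightarrow F) \oplus (A \lor (F \leftrightarrow A)))) \to (F \land D) = \text{True} \to \text{False} = \text{False}
((A \to (((A \to (F \lor A)) \leftrightarrow F) \oplus (A \lor (F \leftrightarrow A)))) \to (F \land D)) \to A = \text{False} \to \text{False} = \text{True}
(F \oplus A) \leftrightarrow (((A \to (((A \to (F \lor A)) \leftrightarrow F) \oplus (A \lor (F \leftrightarrow A)))) \to (F \land D)) \to A) = \text{True} \leftrightarrow \text{True} = \text{True}

\text{True}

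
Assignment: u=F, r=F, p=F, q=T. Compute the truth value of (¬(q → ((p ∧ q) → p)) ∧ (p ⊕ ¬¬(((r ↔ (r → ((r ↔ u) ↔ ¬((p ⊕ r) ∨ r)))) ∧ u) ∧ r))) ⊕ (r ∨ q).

T

Substituting u=F, r=F, p=F, q=T:
p ∧ q = F ∧ T = F
(p ∧ q) → p = F → F = T
q → ((p ∧ q) → p) = T → T = T
¬(q → ((p ∧ q) → p)) = ¬T = F
r ↔ u = F ↔ F = T
p ⊕ r = F ⊕ F = F
(p ⊕ r) ∨ r = F ∨ F = F
¬((p ⊕ r) ∨ r) = ¬F = T
(r ↔ u) ↔ ¬((p ⊕ r) ∨ r) = T ↔ T = T
r → ((r ↔ u) ↔ ¬((p ⊕ r) ∨ r)) = F → T = T
r ↔ (r → ((r ↔ u) ↔ ¬((p ⊕ r) ∨ r))) = F ↔ T = F
(r ↔ (r → ((r ↔ u) ↔ ¬((p ⊕ r) ∨ r)))) ∧ u = F ∧ F = F
((r ↔ (r → ((r ↔ u) ↔ ¬((p ⊕ r) ∨ r)))) ∧ u) ∧ r = F ∧ F = F
¬(((r ↔ (r → ((r ↔ u) ↔ ¬((p ⊕ r) ∨ r)))) ∧ u) ∧ r) = ¬F = T
¬¬(((r ↔ (r → ((r ↔ u) ↔ ¬((p ⊕ r) ∨ r)))) ∧ u) ∧ r) = ¬T = F
p ⊕ ¬¬(((r ↔ (r → ((r ↔ u) ↔ ¬((p ⊕ r) ∨ r)))) ∧ u) ∧ r) = F ⊕ F = F
¬(q → ((p ∧ q) → p)) ∧ (p ⊕ ¬¬(((r ↔ (r → ((r ↔ u) ↔ ¬((p ⊕ r) ∨ r)))) ∧ u) ∧ r)) = F ∧ F = F
r ∨ q = F ∨ T = T
(¬(q → ((p ∧ q) → p)) ∧ (p ⊕ ¬¬(((r ↔ (r → ((r ↔ u) ↔ ¬((p ⊕ r) ∨ r)))) ∧ u) ∧ r))) ⊕ (r ∨ q) = F ⊕ T = T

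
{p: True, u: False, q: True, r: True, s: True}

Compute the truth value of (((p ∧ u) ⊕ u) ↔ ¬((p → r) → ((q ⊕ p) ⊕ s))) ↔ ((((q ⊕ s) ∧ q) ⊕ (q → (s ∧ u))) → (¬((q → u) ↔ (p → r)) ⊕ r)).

Substituting p=True, u=False, q=True, r=True, s=True:
p ∧ u = True ∧ False = False
(p ∧ u) ⊕ u = False ⊕ False = False
p → r = True → True = True
q ⊕ p = True ⊕ True = False
(q ⊕ p) ⊕ s = False ⊕ True = True
(p → r) → ((q ⊕ p) ⊕ s) = True → True = True
¬((p → r) → ((q ⊕ p) ⊕ s)) = ¬True = False
((p ∧ u) ⊕ u) ↔ ¬((p → r) → ((q ⊕ p) ⊕ s)) = False ↔ False = True
q ⊕ s = True ⊕ True = False
(q ⊕ s) ∧ q = False ∧ True = False
s ∧ u = True ∧ False = False
q → (s ∧ u) = True → False = False
((q ⊕ s) ∧ q) ⊕ (q → (s ∧ u)) = False ⊕ False = False
q → u = True → False = False
p → r = True → True = True
(q → u) ↔ (p → r) = False ↔ True = False
¬((q → u) ↔ (p → r)) = ¬False = True
¬((q → u) ↔ (p → r)) ⊕ r = True ⊕ True = False
(((q ⊕ s) ∧ q) ⊕ (q → (s ∧ u))) → (¬((q → u) ↔ (p → r)) ⊕ r) = False → False = True
(((p ∧ u) ⊕ u) ↔ ¬((p → r) → ((q ⊕ p) ⊕ s))) ↔ ((((q ⊕ s) ∧ q) ⊕ (q → (s ∧ u))) → (¬((q → u) ↔ (p → r)) ⊕ r)) = True ↔ True = True

True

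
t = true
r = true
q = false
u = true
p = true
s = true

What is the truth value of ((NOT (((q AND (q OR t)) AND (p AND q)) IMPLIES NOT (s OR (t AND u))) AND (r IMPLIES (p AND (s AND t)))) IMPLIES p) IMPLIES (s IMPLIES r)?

true

Substituting t=true, r=true, q=false, u=true, p=true, s=true:
q OR t = false OR true = true
q AND (q OR t) = false AND true = false
p AND q = true AND false = false
(q AND (q OR t)) AND (p AND q) = false AND false = false
t AND u = true AND true = true
s OR (t AND u) = true OR true = true
NOT (s OR (t AND u)) = NOT true = false
((q AND (q OR t)) AND (p AND q)) IMPLIES NOT (s OR (t AND u)) = false IMPLIES false = true
NOT (((q AND (q OR t)) AND (p AND q)) IMPLIES NOT (s OR (t AND u))) = NOT true = false
s AND t = true AND true = true
p AND (s AND t) = true AND true = true
r IMPLIES (p AND (s AND t)) = true IMPLIES true = true
NOT (((q AND (q OR t)) AND (p AND q)) IMPLIES NOT (s OR (t AND u))) AND (r IMPLIES (p AND (s AND t))) = false AND true = false
(NOT (((q AND (q OR t)) AND (p AND q)) IMPLIES NOT (s OR (t AND u))) AND (r IMPLIES (p AND (s AND t)))) IMPLIES p = false IMPLIES true = true
s IMPLIES r = true IMPLIES true = true
((NOT (((q AND (q OR t)) AND (p AND q)) IMPLIES NOT (s OR (t AND u))) AND (r IMPLIES (p AND (s AND t)))) IMPLIES p) IMPLIES (s IMPLIES r) = true IMPLIES true = true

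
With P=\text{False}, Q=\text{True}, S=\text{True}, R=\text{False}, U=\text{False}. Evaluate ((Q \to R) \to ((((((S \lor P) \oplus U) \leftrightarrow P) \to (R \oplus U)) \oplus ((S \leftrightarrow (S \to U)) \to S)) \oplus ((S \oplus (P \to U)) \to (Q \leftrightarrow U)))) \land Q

Substituting P=\text{False}, Q=\text{True}, S=\text{True}, R=\text{False}, U=\text{False}:
Q \to R = \text{True} \to \text{False} = \text{False}
S \lor P = \text{True} \lor \text{False} = \text{True}
(S \lor P) \oplus U = \text{True} \oplus \text{False} = \text{True}
((S \lor P) \oplus U) \leftrightarrow P = \text{True} \leftrightarrow \text{False} = \text{False}
R \oplus U = \text{False} \oplus \text{False} = \text{False}
(((S \lor P) \oplus U) \leftrightarrow P) \to (R \oplus U) = \text{False} \to \text{False} = \text{True}
S \to U = \text{True} \to \text{False} = \text{False}
S \leftrightarrow (S \to U) = \text{True} \leftrightarrow \text{False} = \text{False}
(S \leftrightarrow (S \to U)) \to S = \text{False} \to \text{True} = \text{True}
((((S \lor P) \oplus U) \leftrightarrow P) \to (R \oplus U)) \oplus ((S \leftrightarrow (S \to U)) \to S) = \text{True} \oplus \text{True} = \text{False}
P \to U = \text{False} \to \text{False} = \text{True}
S \oplus (P \to U) = \text{True} \oplus \text{True} = \text{False}
Q \leftrightarrow U = \text{True} \leftrightarrow \text{False} = \text{False}
(S \oplus (P \to U)) \to (Q \leftrightarrow U) = \text{False} \to \text{False} = \text{True}
(((((S \lor P) \oplus U) \leftrightarrow P) \to (R \oplus U)) \oplus ((S \leftrightarrow (S \to U)) \to S)) \oplus ((S \oplus (P \to U)) \to (Q \leftrightarrow U)) = \text{False} \oplus \text{True} = \text{True}
(Q \to R) \to ((((((S \lor P) \oplus U) \leftrightarrow P) \to (R \oplus U)) \oplus ((S \leftrightarrow (S \to U)) \to S)) \oplus ((S \oplus (P \to U)) \to (Q \leftrightarrow U))) = \text{False} \to \text{True} = \text{True}
((Q \to R) \to ((((((S \lor P) \oplus U) \leftrightarrow P) \to (R \oplus U)) \oplus ((S \leftrightarrow (S \to U)) \to S)) \oplus ((S \oplus (P \to U)) \to (Q \leftrightarrow U)))) \land Q = \text{True} \land \text{True} = \text{True}

\text{True}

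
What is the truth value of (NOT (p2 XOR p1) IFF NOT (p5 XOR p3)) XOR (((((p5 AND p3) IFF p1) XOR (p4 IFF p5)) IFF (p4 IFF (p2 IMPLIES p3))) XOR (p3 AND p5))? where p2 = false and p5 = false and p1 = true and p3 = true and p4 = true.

true

Substituting p2=false, p5=false, p1=true, p3=true, p4=true:
p2 XOR p1 = false XOR true = true
NOT (p2 XOR p1) = NOT true = false
p5 XOR p3 = false XOR true = true
NOT (p5 XOR p3) = NOT true = false
NOT (p2 XOR p1) IFF NOT (p5 XOR p3) = false IFF false = true
p5 AND p3 = false AND true = false
(p5 AND p3) IFF p1 = false IFF true = false
p4 IFF p5 = true IFF false = false
((p5 AND p3) IFF p1) XOR (p4 IFF p5) = false XOR false = false
p2 IMPLIES p3 = false IMPLIES true = true
p4 IFF (p2 IMPLIES p3) = true IFF true = true
(((p5 AND p3) IFF p1) XOR (p4 IFF p5)) IFF (p4 IFF (p2 IMPLIES p3)) = false IFF true = false
p3 AND p5 = true AND false = false
((((p5 AND p3) IFF p1) XOR (p4 IFF p5)) IFF (p4 IFF (p2 IMPLIES p3))) XOR (p3 AND p5) = false XOR false = false
(NOT (p2 XOR p1) IFF NOT (p5 XOR p3)) XOR (((((p5 AND p3) IFF p1) XOR (p4 IFF p5)) IFF (p4 IFF (p2 IMPLIES p3))) XOR (p3 AND p5)) = true XOR false = true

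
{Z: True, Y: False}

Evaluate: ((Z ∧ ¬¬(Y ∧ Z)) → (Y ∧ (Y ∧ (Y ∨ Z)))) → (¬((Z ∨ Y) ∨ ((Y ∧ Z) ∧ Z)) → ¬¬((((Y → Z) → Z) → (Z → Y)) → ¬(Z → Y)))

True

Y ∧ Z = False ∧ True = False
¬(Y ∧ Z) = ¬False = True
¬¬(Y ∧ Z) = ¬True = False
Z ∧ ¬¬(Y ∧ Z) = True ∧ False = False
Y ∨ Z = False ∨ True = True
Y ∧ (Y ∨ Z) = False ∧ True = False
Y ∧ (Y ∧ (Y ∨ Z)) = False ∧ False = False
(Z ∧ ¬¬(Y ∧ Z)) → (Y ∧ (Y ∧ (Y ∨ Z))) = False → False = True
Z ∨ Y = True ∨ False = True
Y ∧ Z = False ∧ True = False
(Y ∧ Z) ∧ Z = False ∧ True = False
(Z ∨ Y) ∨ ((Y ∧ Z) ∧ Z) = True ∨ False = True
¬((Z ∨ Y) ∨ ((Y ∧ Z) ∧ Z)) = ¬True = False
Y → Z = False → True = True
(Y → Z) → Z = True → True = True
Z → Y = True → False = False
((Y → Z) → Z) → (Z → Y) = True → False = False
Z → Y = True → False = False
¬(Z → Y) = ¬False = True
(((Y → Z) → Z) → (Z → Y)) → ¬(Z → Y) = False → True = True
¬((((Y → Z) → Z) → (Z → Y)) → ¬(Z → Y)) = ¬True = False
¬¬((((Y → Z) → Z) → (Z → Y)) → ¬(Z → Y)) = ¬False = True
¬((Z ∨ Y) ∨ ((Y ∧ Z) ∧ Z)) → ¬¬((((Y → Z) → Z) → (Z → Y)) → ¬(Z → Y)) = False → True = True
((Z ∧ ¬¬(Y ∧ Z)) → (Y ∧ (Y ∧ (Y ∨ Z)))) → (¬((Z ∨ Y) ∨ ((Y ∧ Z) ∧ Z)) → ¬¬((((Y → Z) → Z) → (Z → Y)) → ¬(Z → Y))) = True → True = True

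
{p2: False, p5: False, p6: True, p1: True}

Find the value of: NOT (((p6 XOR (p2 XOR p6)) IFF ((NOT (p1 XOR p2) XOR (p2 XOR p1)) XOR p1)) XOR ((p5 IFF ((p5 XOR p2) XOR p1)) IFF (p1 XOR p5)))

Substituting p2=False, p5=False, p6=True, p1=True:
p2 XOR p6 = False XOR True = True
p6 XOR (p2 XOR p6) = True XOR True = False
p1 XOR p2 = True XOR False = True
NOT (p1 XOR p2) = NOT True = False
p2 XOR p1 = False XOR True = True
NOT (p1 XOR p2) XOR (p2 XOR p1) = False XOR True = True
(NOT (p1 XOR p2) XOR (p2 XOR p1)) XOR p1 = True XOR True = False
(p6 XOR (p2 XOR p6)) IFF ((NOT (p1 XOR p2) XOR (p2 XOR p1)) XOR p1) = False IFF False = True
p5 XOR p2 = False XOR False = False
(p5 XOR p2) XOR p1 = False XOR True = True
p5 IFF ((p5 XOR p2) XOR p1) = False IFF True = False
p1 XOR p5 = True XOR False = True
(p5 IFF ((p5 XOR p2) XOR p1)) IFF (p1 XOR p5) = False IFF True = False
((p6 XOR (p2 XOR p6)) IFF ((NOT (p1 XOR p2) XOR (p2 XOR p1)) XOR p1)) XOR ((p5 IFF ((p5 XOR p2) XOR p1)) IFF (p1 XOR p5)) = True XOR False = True
NOT (((p6 XOR (p2 XOR p6)) IFF ((NOT (p1 XOR p2) XOR (p2 XOR p1)) XOR p1)) XOR ((p5 IFF ((p5 XOR p2) XOR p1)) IFF (p1 XOR p5))) = NOT True = False

False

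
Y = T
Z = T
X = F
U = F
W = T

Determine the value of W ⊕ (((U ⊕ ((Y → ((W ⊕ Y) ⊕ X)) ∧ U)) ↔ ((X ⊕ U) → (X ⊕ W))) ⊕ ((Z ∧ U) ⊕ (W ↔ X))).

T

Substituting Y=T, Z=T, X=F, U=F, W=T:
W ⊕ Y = T ⊕ T = F
(W ⊕ Y) ⊕ X = F ⊕ F = F
Y → ((W ⊕ Y) ⊕ X) = T → F = F
(Y → ((W ⊕ Y) ⊕ X)) ∧ U = F ∧ F = F
U ⊕ ((Y → ((W ⊕ Y) ⊕ X)) ∧ U) = F ⊕ F = F
X ⊕ U = F ⊕ F = F
X ⊕ W = F ⊕ T = T
(X ⊕ U) → (X ⊕ W) = F → T = T
(U ⊕ ((Y → ((W ⊕ Y) ⊕ X)) ∧ U)) ↔ ((X ⊕ U) → (X ⊕ W)) = F ↔ T = F
Z ∧ U = T ∧ F = F
W ↔ X = T ↔ F = F
(Z ∧ U) ⊕ (W ↔ X) = F ⊕ F = F
((U ⊕ ((Y → ((W ⊕ Y) ⊕ X)) ∧ U)) ↔ ((X ⊕ U) → (X ⊕ W))) ⊕ ((Z ∧ U) ⊕ (W ↔ X)) = F ⊕ F = F
W ⊕ (((U ⊕ ((Y → ((W ⊕ Y) ⊕ X)) ∧ U)) ↔ ((X ⊕ U) → (X ⊕ W))) ⊕ ((Z ∧ U) ⊕ (W ↔ X))) = T ⊕ F = T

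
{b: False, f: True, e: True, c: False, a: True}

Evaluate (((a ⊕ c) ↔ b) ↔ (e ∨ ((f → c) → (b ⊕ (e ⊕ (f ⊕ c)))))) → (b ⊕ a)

a ⊕ c = True ⊕ False = True
(a ⊕ c) ↔ b = True ↔ False = False
f → c = True → False = False
f ⊕ c = True ⊕ False = True
e ⊕ (f ⊕ c) = True ⊕ True = False
b ⊕ (e ⊕ (f ⊕ c)) = False ⊕ False = False
(f → c) → (b ⊕ (e ⊕ (f ⊕ c))) = False → False = True
e ∨ ((f → c) → (b ⊕ (e ⊕ (f ⊕ c)))) = True ∨ True = True
((a ⊕ c) ↔ b) ↔ (e ∨ ((f → c) → (b ⊕ (e ⊕ (f ⊕ c))))) = False ↔ True = False
b ⊕ a = False ⊕ True = True
(((a ⊕ c) ↔ b) ↔ (e ∨ ((f → c) → (b ⊕ (e ⊕ (f ⊕ c)))))) → (b ⊕ a) = False → True = True

True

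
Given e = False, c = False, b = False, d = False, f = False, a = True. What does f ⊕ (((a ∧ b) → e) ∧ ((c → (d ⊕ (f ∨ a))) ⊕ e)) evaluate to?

Substituting e=False, c=False, b=False, d=False, f=False, a=True:
a ∧ b = True ∧ False = False
(a ∧ b) → e = False → False = True
f ∨ a = False ∨ True = True
d ⊕ (f ∨ a) = False ⊕ True = True
c → (d ⊕ (f ∨ a)) = False → True = True
(c → (d ⊕ (f ∨ a))) ⊕ e = True ⊕ False = True
((a ∧ b) → e) ∧ ((c → (d ⊕ (f ∨ a))) ⊕ e) = True ∧ True = True
f ⊕ (((a ∧ b) → e) ∧ ((c → (d ⊕ (f ∨ a))) ⊕ e)) = False ⊕ True = True

True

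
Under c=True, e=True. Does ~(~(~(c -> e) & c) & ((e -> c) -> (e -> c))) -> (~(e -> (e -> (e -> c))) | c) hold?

True

c -> e = True -> True = True
~(c -> e) = ~True = False
~(c -> e) & c = False & True = False
~(~(c -> e) & c) = ~False = True
e -> c = True -> True = True
e -> c = True -> True = True
(e -> c) -> (e -> c) = True -> True = True
~(~(c -> e) & c) & ((e -> c) -> (e -> c)) = True & True = True
~(~(~(c -> e) & c) & ((e -> c) -> (e -> c))) = ~True = False
e -> c = True -> True = True
e -> (e -> c) = True -> True = True
e -> (e -> (e -> c)) = True -> True = True
~(e -> (e -> (e -> c))) = ~True = False
~(e -> (e -> (e -> c))) | c = False | True = True
~(~(~(c -> e) & c) & ((e -> c) -> (e -> c))) -> (~(e -> (e -> (e -> c))) | c) = False -> True = True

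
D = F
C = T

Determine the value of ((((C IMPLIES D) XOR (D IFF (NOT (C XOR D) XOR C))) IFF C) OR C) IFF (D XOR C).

T

C IMPLIES D = T IMPLIES F = F
C XOR D = T XOR F = T
NOT (C XOR D) = NOT T = F
NOT (C XOR D) XOR C = F XOR T = T
D IFF (NOT (C XOR D) XOR C) = F IFF T = F
(C IMPLIES D) XOR (D IFF (NOT (C XOR D) XOR C)) = F XOR F = F
((C IMPLIES D) XOR (D IFF (NOT (C XOR D) XOR C))) IFF C = F IFF T = F
(((C IMPLIES D) XOR (D IFF (NOT (C XOR D) XOR C))) IFF C) OR C = F OR T = T
D XOR C = F XOR T = T
((((C IMPLIES D) XOR (D IFF (NOT (C XOR D) XOR C))) IFF C) OR C) IFF (D XOR C) = T IFF T = T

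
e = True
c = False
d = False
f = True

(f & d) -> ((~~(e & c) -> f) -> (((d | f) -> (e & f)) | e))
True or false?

True

Substituting e=True, c=False, d=False, f=True:
f & d = True & False = False
e & c = True & False = False
~(e & c) = ~False = True
~~(e & c) = ~True = False
~~(e & c) -> f = False -> True = True
d | f = False | True = True
e & f = True & True = True
(d | f) -> (e & f) = True -> True = True
((d | f) -> (e & f)) | e = True | True = True
(~~(e & c) -> f) -> (((d | f) -> (e & f)) | e) = True -> True = True
(f & d) -> ((~~(e & c) -> f) -> (((d | f) -> (e & f)) | e)) = False -> True = True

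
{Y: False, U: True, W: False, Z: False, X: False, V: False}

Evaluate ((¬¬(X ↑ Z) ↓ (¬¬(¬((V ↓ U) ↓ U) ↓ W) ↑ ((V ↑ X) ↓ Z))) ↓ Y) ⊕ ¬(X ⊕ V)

X ↑ Z = False ↑ False = True
¬(X ↑ Z) = ¬True = False
¬¬(X ↑ Z) = ¬False = True
V ↓ U = False ↓ True = False
(V ↓ U) ↓ U = False ↓ True = False
¬((V ↓ U) ↓ U) = ¬False = True
¬((V ↓ U) ↓ U) ↓ W = True ↓ False = False
¬(¬((V ↓ U) ↓ U) ↓ W) = ¬False = True
¬¬(¬((V ↓ U) ↓ U) ↓ W) = ¬True = False
V ↑ X = False ↑ False = True
(V ↑ X) ↓ Z = True ↓ False = False
¬¬(¬((V ↓ U) ↓ U) ↓ W) ↑ ((V ↑ X) ↓ Z) = False ↑ False = True
¬¬(X ↑ Z) ↓ (¬¬(¬((V ↓ U) ↓ U) ↓ W) ↑ ((V ↑ X) ↓ Z)) = True ↓ True = False
(¬¬(X ↑ Z) ↓ (¬¬(¬((V ↓ U) ↓ U) ↓ W) ↑ ((V ↑ X) ↓ Z))) ↓ Y = False ↓ False = True
X ⊕ V = False ⊕ False = False
¬(X ⊕ V) = ¬False = True
((¬¬(X ↑ Z) ↓ (¬¬(¬((V ↓ U) ↓ U) ↓ W) ↑ ((V ↑ X) ↓ Z))) ↓ Y) ⊕ ¬(X ⊕ V) = True ⊕ True = False

False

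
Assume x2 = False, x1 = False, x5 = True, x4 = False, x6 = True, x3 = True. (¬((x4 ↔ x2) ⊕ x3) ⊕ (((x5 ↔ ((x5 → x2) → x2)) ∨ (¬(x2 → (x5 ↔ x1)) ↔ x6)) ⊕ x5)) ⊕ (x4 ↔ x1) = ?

x4 ↔ x2 = False ↔ False = True
(x4 ↔ x2) ⊕ x3 = True ⊕ True = False
¬((x4 ↔ x2) ⊕ x3) = ¬False = True
x5 → x2 = True → False = False
(x5 → x2) → x2 = False → False = True
x5 ↔ ((x5 → x2) → x2) = True ↔ True = True
x5 ↔ x1 = True ↔ False = False
x2 → (x5 ↔ x1) = False → False = True
¬(x2 → (x5 ↔ x1)) = ¬True = False
¬(x2 → (x5 ↔ x1)) ↔ x6 = False ↔ True = False
(x5 ↔ ((x5 → x2) → x2)) ∨ (¬(x2 → (x5 ↔ x1)) ↔ x6) = True ∨ False = True
((x5 ↔ ((x5 → x2) → x2)) ∨ (¬(x2 → (x5 ↔ x1)) ↔ x6)) ⊕ x5 = True ⊕ True = False
¬((x4 ↔ x2) ⊕ x3) ⊕ (((x5 ↔ ((x5 → x2) → x2)) ∨ (¬(x2 → (x5 ↔ x1)) ↔ x6)) ⊕ x5) = True ⊕ False = True
x4 ↔ x1 = False ↔ False = True
(¬((x4 ↔ x2) ⊕ x3) ⊕ (((x5 ↔ ((x5 → x2) → x2)) ∨ (¬(x2 → (x5 ↔ x1)) ↔ x6)) ⊕ x5)) ⊕ (x4 ↔ x1) = True ⊕ True = False

False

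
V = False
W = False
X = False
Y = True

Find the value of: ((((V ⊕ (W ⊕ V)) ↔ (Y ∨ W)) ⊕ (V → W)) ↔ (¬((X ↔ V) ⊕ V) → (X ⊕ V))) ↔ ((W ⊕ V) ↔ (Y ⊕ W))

W ⊕ V = False ⊕ False = False
V ⊕ (W ⊕ V) = False ⊕ False = False
Y ∨ W = True ∨ False = True
(V ⊕ (W ⊕ V)) ↔ (Y ∨ W) = False ↔ True = False
V → W = False → False = True
((V ⊕ (W ⊕ V)) ↔ (Y ∨ W)) ⊕ (V → W) = False ⊕ True = True
X ↔ V = False ↔ False = True
(X ↔ V) ⊕ V = True ⊕ False = True
¬((X ↔ V) ⊕ V) = ¬True = False
X ⊕ V = False ⊕ False = False
¬((X ↔ V) ⊕ V) → (X ⊕ V) = False → False = True
(((V ⊕ (W ⊕ V)) ↔ (Y ∨ W)) ⊕ (V → W)) ↔ (¬((X ↔ V) ⊕ V) → (X ⊕ V)) = True ↔ True = True
W ⊕ V = False ⊕ False = False
Y ⊕ W = True ⊕ False = True
(W ⊕ V) ↔ (Y ⊕ W) = False ↔ True = False
((((V ⊕ (W ⊕ V)) ↔ (Y ∨ W)) ⊕ (V → W)) ↔ (¬((X ↔ V) ⊕ V) → (X ⊕ V))) ↔ ((W ⊕ V) ↔ (Y ⊕ W)) = True ↔ False = False

False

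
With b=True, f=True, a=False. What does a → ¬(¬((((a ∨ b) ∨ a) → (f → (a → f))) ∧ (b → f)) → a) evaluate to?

True

Substituting b=True, f=True, a=False:
a ∨ b = False ∨ True = True
(a ∨ b) ∨ a = True ∨ False = True
a → f = False → True = True
f → (a → f) = True → True = True
((a ∨ b) ∨ a) → (f → (a → f)) = True → True = True
b → f = True → True = True
(((a ∨ b) ∨ a) → (f → (a → f))) ∧ (b → f) = True ∧ True = True
¬((((a ∨ b) ∨ a) → (f → (a → f))) ∧ (b → f)) = ¬True = False
¬((((a ∨ b) ∨ a) → (f → (a → f))) ∧ (b → f)) → a = False → False = True
¬(¬((((a ∨ b) ∨ a) → (f → (a → f))) ∧ (b → f)) → a) = ¬True = False
a → ¬(¬((((a ∨ b) ∨ a) → (f → (a → f))) ∧ (b → f)) → a) = False → False = True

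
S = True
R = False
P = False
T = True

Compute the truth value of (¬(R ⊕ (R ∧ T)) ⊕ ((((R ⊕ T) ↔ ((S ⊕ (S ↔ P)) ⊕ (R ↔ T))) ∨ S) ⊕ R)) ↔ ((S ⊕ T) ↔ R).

False

R ∧ T = False ∧ True = False
R ⊕ (R ∧ T) = False ⊕ False = False
¬(R ⊕ (R ∧ T)) = ¬False = True
R ⊕ T = False ⊕ True = True
S ↔ P = True ↔ False = False
S ⊕ (S ↔ P) = True ⊕ False = True
R ↔ T = False ↔ True = False
(S ⊕ (S ↔ P)) ⊕ (R ↔ T) = True ⊕ False = True
(R ⊕ T) ↔ ((S ⊕ (S ↔ P)) ⊕ (R ↔ T)) = True ↔ True = True
((R ⊕ T) ↔ ((S ⊕ (S ↔ P)) ⊕ (R ↔ T))) ∨ S = True ∨ True = True
(((R ⊕ T) ↔ ((S ⊕ (S ↔ P)) ⊕ (R ↔ T))) ∨ S) ⊕ R = True ⊕ False = True
¬(R ⊕ (R ∧ T)) ⊕ ((((R ⊕ T) ↔ ((S ⊕ (S ↔ P)) ⊕ (R ↔ T))) ∨ S) ⊕ R) = True ⊕ True = False
S ⊕ T = True ⊕ True = False
(S ⊕ T) ↔ R = False ↔ False = True
(¬(R ⊕ (R ∧ T)) ⊕ ((((R ⊕ T) ↔ ((S ⊕ (S ↔ P)) ⊕ (R ↔ T))) ∨ S) ⊕ R)) ↔ ((S ⊕ T) ↔ R) = False ↔ True = False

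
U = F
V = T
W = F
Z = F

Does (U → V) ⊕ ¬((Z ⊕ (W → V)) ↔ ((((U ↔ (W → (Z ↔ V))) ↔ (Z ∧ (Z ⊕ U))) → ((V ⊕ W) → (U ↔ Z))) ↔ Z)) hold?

F

U → V = F → T = T
W → V = F → T = T
Z ⊕ (W → V) = F ⊕ T = T
Z ↔ V = F ↔ T = F
W → (Z ↔ V) = F → F = T
U ↔ (W → (Z ↔ V)) = F ↔ T = F
Z ⊕ U = F ⊕ F = F
Z ∧ (Z ⊕ U) = F ∧ F = F
(U ↔ (W → (Z ↔ V))) ↔ (Z ∧ (Z ⊕ U)) = F ↔ F = T
V ⊕ W = T ⊕ F = T
U ↔ Z = F ↔ F = T
(V ⊕ W) → (U ↔ Z) = T → T = T
((U ↔ (W → (Z ↔ V))) ↔ (Z ∧ (Z ⊕ U))) → ((V ⊕ W) → (U ↔ Z)) = T → T = T
(((U ↔ (W → (Z ↔ V))) ↔ (Z ∧ (Z ⊕ U))) → ((V ⊕ W) → (U ↔ Z))) ↔ Z = T ↔ F = F
(Z ⊕ (W → V)) ↔ ((((U ↔ (W → (Z ↔ V))) ↔ (Z ∧ (Z ⊕ U))) → ((V ⊕ W) → (U ↔ Z))) ↔ Z) = T ↔ F = F
¬((Z ⊕ (W → V)) ↔ ((((U ↔ (W → (Z ↔ V))) ↔ (Z ∧ (Z ⊕ U))) → ((V ⊕ W) → (U ↔ Z))) ↔ Z)) = ¬F = T
(U → V) ⊕ ¬((Z ⊕ (W → V)) ↔ ((((U ↔ (W → (Z ↔ V))) ↔ (Z ∧ (Z ⊕ U))) → ((V ⊕ W) → (U ↔ Z))) ↔ Z)) = T ⊕ T = F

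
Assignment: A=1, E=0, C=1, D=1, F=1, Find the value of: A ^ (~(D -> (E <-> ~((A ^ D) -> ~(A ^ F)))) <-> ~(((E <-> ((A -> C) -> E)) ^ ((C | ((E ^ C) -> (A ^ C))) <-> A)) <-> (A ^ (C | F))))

Substituting A=1, E=0, C=1, D=1, F=1:
A ^ D = 1 ^ 1 = 0
A ^ F = 1 ^ 1 = 0
~(A ^ F) = ~0 = 1
(A ^ D) -> ~(A ^ F) = 0 -> 1 = 1
~((A ^ D) -> ~(A ^ F)) = ~1 = 0
E <-> ~((A ^ D) -> ~(A ^ F)) = 0 <-> 0 = 1
D -> (E <-> ~((A ^ D) -> ~(A ^ F))) = 1 -> 1 = 1
~(D -> (E <-> ~((A ^ D) -> ~(A ^ F)))) = ~1 = 0
A -> C = 1 -> 1 = 1
(A -> C) -> E = 1 -> 0 = 0
E <-> ((A -> C) -> E) = 0 <-> 0 = 1
E ^ C = 0 ^ 1 = 1
A ^ C = 1 ^ 1 = 0
(E ^ C) -> (A ^ C) = 1 -> 0 = 0
C | ((E ^ C) -> (A ^ C)) = 1 | 0 = 1
(C | ((E ^ C) -> (A ^ C))) <-> A = 1 <-> 1 = 1
(E <-> ((A -> C) -> E)) ^ ((C | ((E ^ C) -> (A ^ C))) <-> A) = 1 ^ 1 = 0
C | F = 1 | 1 = 1
A ^ (C | F) = 1 ^ 1 = 0
((E <-> ((A -> C) -> E)) ^ ((C | ((E ^ C) -> (A ^ C))) <-> A)) <-> (A ^ (C | F)) = 0 <-> 0 = 1
~(((E <-> ((A -> C) -> E)) ^ ((C | ((E ^ C) -> (A ^ C))) <-> A)) <-> (A ^ (C | F))) = ~1 = 0
~(D -> (E <-> ~((A ^ D) -> ~(A ^ F)))) <-> ~(((E <-> ((A -> C) -> E)) ^ ((C | ((E ^ C) -> (A ^ C))) <-> A)) <-> (A ^ (C | F))) = 0 <-> 0 = 1
A ^ (~(D -> (E <-> ~((A ^ D) -> ~(A ^ F)))) <-> ~(((E <-> ((A -> C) -> E)) ^ ((C | ((E ^ C) -> (A ^ C))) <-> A)) <-> (A ^ (C | F)))) = 1 ^ 1 = 0

0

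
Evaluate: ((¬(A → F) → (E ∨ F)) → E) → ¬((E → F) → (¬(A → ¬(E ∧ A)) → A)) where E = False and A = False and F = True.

A → F = False → True = True
¬(A → F) = ¬True = False
E ∨ F = False ∨ True = True
¬(A → F) → (E ∨ F) = False → True = True
(¬(A → F) → (E ∨ F)) → E = True → False = False
E → F = False → True = True
E ∧ A = False ∧ False = False
¬(E ∧ A) = ¬False = True
A → ¬(E ∧ A) = False → True = True
¬(A → ¬(E ∧ A)) = ¬True = False
¬(A → ¬(E ∧ A)) → A = False → False = True
(E → F) → (¬(A → ¬(E ∧ A)) → A) = True → True = True
¬((E → F) → (¬(A → ¬(E ∧ A)) → A)) = ¬True = False
((¬(A → F) → (E ∨ F)) → E) → ¬((E → F) → (¬(A → ¬(E ∧ A)) → A)) = False → False = True

True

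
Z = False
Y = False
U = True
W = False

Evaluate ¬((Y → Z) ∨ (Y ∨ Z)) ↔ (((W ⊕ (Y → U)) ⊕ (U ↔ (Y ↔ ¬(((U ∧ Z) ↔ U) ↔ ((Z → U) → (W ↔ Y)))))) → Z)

Substituting Z=False, Y=False, U=True, W=False:
Y → Z = False → False = True
Y ∨ Z = False ∨ False = False
(Y → Z) ∨ (Y ∨ Z) = True ∨ False = True
¬((Y → Z) ∨ (Y ∨ Z)) = ¬True = False
Y → U = False → True = True
W ⊕ (Y → U) = False ⊕ True = True
U ∧ Z = True ∧ False = False
(U ∧ Z) ↔ U = False ↔ True = False
Z → U = False → True = True
W ↔ Y = False ↔ False = True
(Z → U) → (W ↔ Y) = True → True = True
((U ∧ Z) ↔ U) ↔ ((Z → U) → (W ↔ Y)) = False ↔ True = False
¬(((U ∧ Z) ↔ U) ↔ ((Z → U) → (W ↔ Y))) = ¬False = True
Y ↔ ¬(((U ∧ Z) ↔ U) ↔ ((Z → U) → (W ↔ Y))) = False ↔ True = False
U ↔ (Y ↔ ¬(((U ∧ Z) ↔ U) ↔ ((Z → U) → (W ↔ Y)))) = True ↔ False = False
(W ⊕ (Y → U)) ⊕ (U ↔ (Y ↔ ¬(((U ∧ Z) ↔ U) ↔ ((Z → U) → (W ↔ Y))))) = True ⊕ False = True
((W ⊕ (Y → U)) ⊕ (U ↔ (Y ↔ ¬(((U ∧ Z) ↔ U) ↔ ((Z → U) → (W ↔ Y)))))) → Z = True → False = False
¬((Y → Z) ∨ (Y ∨ Z)) ↔ (((W ⊕ (Y → U)) ⊕ (U ↔ (Y ↔ ¬(((U ∧ Z) ↔ U) ↔ ((Z → U) → (W ↔ Y)))))) → Z) = False ↔ False = True

True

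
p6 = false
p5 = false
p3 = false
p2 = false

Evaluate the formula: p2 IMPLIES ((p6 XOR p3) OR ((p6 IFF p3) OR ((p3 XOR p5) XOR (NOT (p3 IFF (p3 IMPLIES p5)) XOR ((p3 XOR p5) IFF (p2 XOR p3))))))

true

p6 XOR p3 = false XOR false = false
p6 IFF p3 = false IFF false = true
p3 XOR p5 = false XOR false = false
p3 IMPLIES p5 = false IMPLIES false = true
p3 IFF (p3 IMPLIES p5) = false IFF true = false
NOT (p3 IFF (p3 IMPLIES p5)) = NOT false = true
p3 XOR p5 = false XOR false = false
p2 XOR p3 = false XOR false = false
(p3 XOR p5) IFF (p2 XOR p3) = false IFF false = true
NOT (p3 IFF (p3 IMPLIES p5)) XOR ((p3 XOR p5) IFF (p2 XOR p3)) = true XOR true = false
(p3 XOR p5) XOR (NOT (p3 IFF (p3 IMPLIES p5)) XOR ((p3 XOR p5) IFF (p2 XOR p3))) = false XOR false = false
(p6 IFF p3) OR ((p3 XOR p5) XOR (NOT (p3 IFF (p3 IMPLIES p5)) XOR ((p3 XOR p5) IFF (p2 XOR p3)))) = true OR false = true
(p6 XOR p3) OR ((p6 IFF p3) OR ((p3 XOR p5) XOR (NOT (p3 IFF (p3 IMPLIES p5)) XOR ((p3 XOR p5) IFF (p2 XOR p3))))) = false OR true = true
p2 IMPLIES ((p6 XOR p3) OR ((p6 IFF p3) OR ((p3 XOR p5) XOR (NOT (p3 IFF (p3 IMPLIES p5)) XOR ((p3 XOR p5) IFF (p2 XOR p3)))))) = false IMPLIES true = true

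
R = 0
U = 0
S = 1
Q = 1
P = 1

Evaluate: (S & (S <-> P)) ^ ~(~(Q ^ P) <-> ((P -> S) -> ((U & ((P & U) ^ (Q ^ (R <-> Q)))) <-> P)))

S <-> P = 1 <-> 1 = 1
S & (S <-> P) = 1 & 1 = 1
Q ^ P = 1 ^ 1 = 0
~(Q ^ P) = ~0 = 1
P -> S = 1 -> 1 = 1
P & U = 1 & 0 = 0
R <-> Q = 0 <-> 1 = 0
Q ^ (R <-> Q) = 1 ^ 0 = 1
(P & U) ^ (Q ^ (R <-> Q)) = 0 ^ 1 = 1
U & ((P & U) ^ (Q ^ (R <-> Q))) = 0 & 1 = 0
(U & ((P & U) ^ (Q ^ (R <-> Q)))) <-> P = 0 <-> 1 = 0
(P -> S) -> ((U & ((P & U) ^ (Q ^ (R <-> Q)))) <-> P) = 1 -> 0 = 0
~(Q ^ P) <-> ((P -> S) -> ((U & ((P & U) ^ (Q ^ (R <-> Q)))) <-> P)) = 1 <-> 0 = 0
~(~(Q ^ P) <-> ((P -> S) -> ((U & ((P & U) ^ (Q ^ (R <-> Q)))) <-> P))) = ~0 = 1
(S & (S <-> P)) ^ ~(~(Q ^ P) <-> ((P -> S) -> ((U & ((P & U) ^ (Q ^ (R <-> Q)))) <-> P))) = 1 ^ 1 = 0

0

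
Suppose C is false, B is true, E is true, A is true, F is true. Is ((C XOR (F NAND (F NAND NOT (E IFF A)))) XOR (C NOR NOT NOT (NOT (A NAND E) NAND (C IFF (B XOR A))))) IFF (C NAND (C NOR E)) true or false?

E IFF A = True IFF True = True
NOT (E IFF A) = NOT True = False
F NAND NOT (E IFF A) = True NAND False = True
F NAND (F NAND NOT (E IFF A)) = True NAND True = False
C XOR (F NAND (F NAND NOT (E IFF A))) = False XOR False = False
A NAND E = True NAND True = False
NOT (A NAND E) = NOT False = True
B XOR A = True XOR True = False
C IFF (B XOR A) = False IFF False = True
NOT (A NAND E) NAND (C IFF (B XOR A)) = True NAND True = False
NOT (NOT (A NAND E) NAND (C IFF (B XOR A))) = NOT False = True
NOT NOT (NOT (A NAND E) NAND (C IFF (B XOR A))) = NOT True = False
C NOR NOT NOT (NOT (A NAND E) NAND (C IFF (B XOR A))) = False NOR False = True
(C XOR (F NAND (F NAND NOT (E IFF A)))) XOR (C NOR NOT NOT (NOT (A NAND E) NAND (C IFF (B XOR A)))) = False XOR True = True
C NOR E = False NOR True = False
C NAND (C NOR E) = False NAND False = True
((C XOR (F NAND (F NAND NOT (E IFF A)))) XOR (C NOR NOT NOT (NOT (A NAND E) NAND (C IFF (B XOR A))))) IFF (C NAND (C NOR E)) = True IFF True = True

True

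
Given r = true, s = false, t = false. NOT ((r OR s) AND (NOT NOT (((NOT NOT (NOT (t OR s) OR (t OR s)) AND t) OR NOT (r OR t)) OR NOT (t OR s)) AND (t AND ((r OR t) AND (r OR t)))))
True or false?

r OR s = true OR false = true
t OR s = false OR false = false
NOT (t OR s) = NOT false = true
t OR s = false OR false = false
NOT (t OR s) OR (t OR s) = true OR false = true
NOT (NOT (t OR s) OR (t OR s)) = NOT true = false
NOT NOT (NOT (t OR s) OR (t OR s)) = NOT false = true
NOT NOT (NOT (t OR s) OR (t OR s)) AND t = true AND false = false
r OR t = true OR false = true
NOT (r OR t) = NOT true = false
(NOT NOT (NOT (t OR s) OR (t OR s)) AND t) OR NOT (r OR t) = false OR false = false
t OR s = false OR false = false
NOT (t OR s) = NOT false = true
((NOT NOT (NOT (t OR s) OR (t OR s)) AND t) OR NOT (r OR t)) OR NOT (t OR s) = false OR true = true
NOT (((NOT NOT (NOT (t OR s) OR (t OR s)) AND t) OR NOT (r OR t)) OR NOT (t OR s)) = NOT true = false
NOT NOT (((NOT NOT (NOT (t OR s) OR (t OR s)) AND t) OR NOT (r OR t)) OR NOT (t OR s)) = NOT false = true
r OR t = true OR false = true
r OR t = true OR false = true
(r OR t) AND (r OR t) = true AND true = true
t AND ((r OR t) AND (r OR t)) = false AND true = false
NOT NOT (((NOT NOT (NOT (t OR s) OR (t OR s)) AND t) OR NOT (r OR t)) OR NOT (t OR s)) AND (t AND ((r OR t) AND (r OR t))) = true AND false = false
(r OR s) AND (NOT NOT (((NOT NOT (NOT (t OR s) OR (t OR s)) AND t) OR NOT (r OR t)) OR NOT (t OR s)) AND (t AND ((r OR t) AND (r OR t)))) = true AND false = false
NOT ((r OR s) AND (NOT NOT (((NOT NOT (NOT (t OR s) OR (t OR s)) AND t) OR NOT (r OR t)) OR NOT (t OR s)) AND (t AND ((r OR t) AND (r OR t))))) = NOT false = true

true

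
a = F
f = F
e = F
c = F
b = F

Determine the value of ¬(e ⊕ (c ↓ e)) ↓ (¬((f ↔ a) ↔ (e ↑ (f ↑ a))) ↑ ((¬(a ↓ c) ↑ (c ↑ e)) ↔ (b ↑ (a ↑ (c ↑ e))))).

c ↓ e = F ↓ F = T
e ⊕ (c ↓ e) = F ⊕ T = T
¬(e ⊕ (c ↓ e)) = ¬T = F
f ↔ a = F ↔ F = T
f ↑ a = F ↑ F = T
e ↑ (f ↑ a) = F ↑ T = T
(f ↔ a) ↔ (e ↑ (f ↑ a)) = T ↔ T = T
¬((f ↔ a) ↔ (e ↑ (f ↑ a))) = ¬T = F
a ↓ c = F ↓ F = T
¬(a ↓ c) = ¬T = F
c ↑ e = F ↑ F = T
¬(a ↓ c) ↑ (c ↑ e) = F ↑ T = T
c ↑ e = F ↑ F = T
a ↑ (c ↑ e) = F ↑ T = T
b ↑ (a ↑ (c ↑ e)) = F ↑ T = T
(¬(a ↓ c) ↑ (c ↑ e)) ↔ (b ↑ (a ↑ (c ↑ e))) = T ↔ T = T
¬((f ↔ a) ↔ (e ↑ (f ↑ a))) ↑ ((¬(a ↓ c) ↑ (c ↑ e)) ↔ (b ↑ (a ↑ (c ↑ e)))) = F ↑ T = T
¬(e ⊕ (c ↓ e)) ↓ (¬((f ↔ a) ↔ (e ↑ (f ↑ a))) ↑ ((¬(a ↓ c) ↑ (c ↑ e)) ↔ (b ↑ (a ↑ (c ↑ e))))) = F ↓ T = F

F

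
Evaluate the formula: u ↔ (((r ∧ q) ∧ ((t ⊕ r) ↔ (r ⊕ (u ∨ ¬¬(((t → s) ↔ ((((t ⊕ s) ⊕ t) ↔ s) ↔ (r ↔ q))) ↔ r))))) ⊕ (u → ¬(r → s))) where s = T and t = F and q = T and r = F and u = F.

Substituting s=T, t=F, q=T, r=F, u=F:
r ∧ q = F ∧ T = F
t ⊕ r = F ⊕ F = F
t → s = F → T = T
t ⊕ s = F ⊕ T = T
(t ⊕ s) ⊕ t = T ⊕ F = T
((t ⊕ s) ⊕ t) ↔ s = T ↔ T = T
r ↔ q = F ↔ T = F
(((t ⊕ s) ⊕ t) ↔ s) ↔ (r ↔ q) = T ↔ F = F
(t → s) ↔ ((((t ⊕ s) ⊕ t) ↔ s) ↔ (r ↔ q)) = T ↔ F = F
((t → s) ↔ ((((t ⊕ s) ⊕ t) ↔ s) ↔ (r ↔ q))) ↔ r = F ↔ F = T
¬(((t → s) ↔ ((((t ⊕ s) ⊕ t) ↔ s) ↔ (r ↔ q))) ↔ r) = ¬T = F
¬¬(((t → s) ↔ ((((t ⊕ s) ⊕ t) ↔ s) ↔ (r ↔ q))) ↔ r) = ¬F = T
u ∨ ¬¬(((t → s) ↔ ((((t ⊕ s) ⊕ t) ↔ s) ↔ (r ↔ q))) ↔ r) = F ∨ T = T
r ⊕ (u ∨ ¬¬(((t → s) ↔ ((((t ⊕ s) ⊕ t) ↔ s) ↔ (r ↔ q))) ↔ r)) = F ⊕ T = T
(t ⊕ r) ↔ (r ⊕ (u ∨ ¬¬(((t → s) ↔ ((((t ⊕ s) ⊕ t) ↔ s) ↔ (r ↔ q))) ↔ r))) = F ↔ T = F
(r ∧ q) ∧ ((t ⊕ r) ↔ (r ⊕ (u ∨ ¬¬(((t → s) ↔ ((((t ⊕ s) ⊕ t) ↔ s) ↔ (r ↔ q))) ↔ r)))) = F ∧ F = F
r → s = F → T = T
¬(r → s) = ¬T = F
u → ¬(r → s) = F → F = T
((r ∧ q) ∧ ((t ⊕ r) ↔ (r ⊕ (u ∨ ¬¬(((t → s) ↔ ((((t ⊕ s) ⊕ t) ↔ s) ↔ (r ↔ q))) ↔ r))))) ⊕ (u → ¬(r → s)) = F ⊕ T = T
u ↔ (((r ∧ q) ∧ ((t ⊕ r) ↔ (r ⊕ (u ∨ ¬¬(((t → s) ↔ ((((t ⊕ s) ⊕ t) ↔ s) ↔ (r ↔ q))) ↔ r))))) ⊕ (u → ¬(r → s))) = F ↔ T = F

F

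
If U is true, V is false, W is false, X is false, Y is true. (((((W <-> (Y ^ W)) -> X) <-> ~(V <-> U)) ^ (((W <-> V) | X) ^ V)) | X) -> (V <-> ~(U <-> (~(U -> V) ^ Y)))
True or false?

T

Substituting U=T, V=F, W=F, X=F, Y=T:
Y ^ W = T ^ F = T
W <-> (Y ^ W) = F <-> T = F
(W <-> (Y ^ W)) -> X = F -> F = T
V <-> U = F <-> T = F
~(V <-> U) = ~F = T
((W <-> (Y ^ W)) -> X) <-> ~(V <-> U) = T <-> T = T
W <-> V = F <-> F = T
(W <-> V) | X = T | F = T
((W <-> V) | X) ^ V = T ^ F = T
(((W <-> (Y ^ W)) -> X) <-> ~(V <-> U)) ^ (((W <-> V) | X) ^ V) = T ^ T = F
((((W <-> (Y ^ W)) -> X) <-> ~(V <-> U)) ^ (((W <-> V) | X) ^ V)) | X = F | F = F
U -> V = T -> F = F
~(U -> V) = ~F = T
~(U -> V) ^ Y = T ^ T = F
U <-> (~(U -> V) ^ Y) = T <-> F = F
~(U <-> (~(U -> V) ^ Y)) = ~F = T
V <-> ~(U <-> (~(U -> V) ^ Y)) = F <-> T = F
(((((W <-> (Y ^ W)) -> X) <-> ~(V <-> U)) ^ (((W <-> V) | X) ^ V)) | X) -> (V <-> ~(U <-> (~(U -> V) ^ Y))) = F -> F = T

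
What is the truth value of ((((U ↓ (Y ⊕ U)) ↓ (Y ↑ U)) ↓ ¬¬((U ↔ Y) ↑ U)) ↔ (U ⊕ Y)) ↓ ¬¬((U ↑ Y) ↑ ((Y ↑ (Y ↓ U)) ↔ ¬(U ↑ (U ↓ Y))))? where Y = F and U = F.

Y ⊕ U = F ⊕ F = F
U ↓ (Y ⊕ U) = F ↓ F = T
Y ↑ U = F ↑ F = T
(U ↓ (Y ⊕ U)) ↓ (Y ↑ U) = T ↓ T = F
U ↔ Y = F ↔ F = T
(U ↔ Y) ↑ U = T ↑ F = T
¬((U ↔ Y) ↑ U) = ¬T = F
¬¬((U ↔ Y) ↑ U) = ¬F = T
((U ↓ (Y ⊕ U)) ↓ (Y ↑ U)) ↓ ¬¬((U ↔ Y) ↑ U) = F ↓ T = F
U ⊕ Y = F ⊕ F = F
(((U ↓ (Y ⊕ U)) ↓ (Y ↑ U)) ↓ ¬¬((U ↔ Y) ↑ U)) ↔ (U ⊕ Y) = F ↔ F = T
U ↑ Y = F ↑ F = T
Y ↓ U = F ↓ F = T
Y ↑ (Y ↓ U) = F ↑ T = T
U ↓ Y = F ↓ F = T
U ↑ (U ↓ Y) = F ↑ T = T
¬(U ↑ (U ↓ Y)) = ¬T = F
(Y ↑ (Y ↓ U)) ↔ ¬(U ↑ (U ↓ Y)) = T ↔ F = F
(U ↑ Y) ↑ ((Y ↑ (Y ↓ U)) ↔ ¬(U ↑ (U ↓ Y))) = T ↑ F = T
¬((U ↑ Y) ↑ ((Y ↑ (Y ↓ U)) ↔ ¬(U ↑ (U ↓ Y)))) = ¬T = F
¬¬((U ↑ Y) ↑ ((Y ↑ (Y ↓ U)) ↔ ¬(U ↑ (U ↓ Y)))) = ¬F = T
((((U ↓ (Y ⊕ U)) ↓ (Y ↑ U)) ↓ ¬¬((U ↔ Y) ↑ U)) ↔ (U ⊕ Y)) ↓ ¬¬((U ↑ Y) ↑ ((Y ↑ (Y ↓ U)) ↔ ¬(U ↑ (U ↓ Y)))) = T ↓ T = F

F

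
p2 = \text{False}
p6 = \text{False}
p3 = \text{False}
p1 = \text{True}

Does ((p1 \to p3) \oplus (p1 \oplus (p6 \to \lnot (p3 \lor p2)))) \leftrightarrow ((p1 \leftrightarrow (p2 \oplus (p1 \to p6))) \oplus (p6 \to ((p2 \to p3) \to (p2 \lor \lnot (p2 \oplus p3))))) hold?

p1 \to p3 = \text{True} \to \text{False} = \text{False}
p3 \lor p2 = \text{False} \lor \text{False} = \text{False}
\lnot (p3 \lor p2) = \lnot \text{False} = \text{True}
p6 \to \lnot (p3 \lor p2) = \text{False} \to \text{True} = \text{True}
p1 \oplus (p6 \to \lnot (p3 \lor p2)) = \text{True} \oplus \text{True} = \text{False}
(p1 \to p3) \oplus (p1 \oplus (p6 \to \lnot (p3 \lor p2))) = \text{False} \oplus \text{False} = \text{False}
p1 \to p6 = \text{True} \to \text{False} = \text{False}
p2 \oplus (p1 \to p6) = \text{False} \oplus \text{False} = \text{False}
p1 \leftrightarrow (p2 \oplus (p1 \to p6)) = \text{True} \leftrightarrow \text{False} = \text{False}
p2 \to p3 = \text{False} \to \text{False} = \text{True}
p2 \oplus p3 = \text{False} \oplus \text{False} = \text{False}
\lnot (p2 \oplus p3) = \lnot \text{False} = \text{True}
p2 \lor \lnot (p2 \oplus p3) = \text{False} \lor \text{True} = \text{True}
(p2 \to p3) \to (p2 \lor \lnot (p2 \oplus p3)) = \text{True} \to \text{True} = \text{True}
p6 \to ((p2 \to p3) \to (p2 \lor \lnot (p2 \oplus p3))) = \text{False} \to \text{True} = \text{True}
(p1 \leftrightarrow (p2 \oplus (p1 \to p6))) \oplus (p6 \to ((p2 \to p3) \to (p2 \lor \lnot (p2 \oplus p3)))) = \text{False} \oplus \text{True} = \text{True}
((p1 \to p3) \oplus (p1 \oplus (p6 \to \lnot (p3 \lor p2)))) \leftrightarrow ((p1 \leftrightarrow (p2 \oplus (p1 \to p6))) \oplus (p6 \to ((p2 \to p3) \to (p2 \lor \lnot (p2 \oplus p3))))) = \text{False} \leftrightarrow \text{True} = \text{False}

\text{False}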